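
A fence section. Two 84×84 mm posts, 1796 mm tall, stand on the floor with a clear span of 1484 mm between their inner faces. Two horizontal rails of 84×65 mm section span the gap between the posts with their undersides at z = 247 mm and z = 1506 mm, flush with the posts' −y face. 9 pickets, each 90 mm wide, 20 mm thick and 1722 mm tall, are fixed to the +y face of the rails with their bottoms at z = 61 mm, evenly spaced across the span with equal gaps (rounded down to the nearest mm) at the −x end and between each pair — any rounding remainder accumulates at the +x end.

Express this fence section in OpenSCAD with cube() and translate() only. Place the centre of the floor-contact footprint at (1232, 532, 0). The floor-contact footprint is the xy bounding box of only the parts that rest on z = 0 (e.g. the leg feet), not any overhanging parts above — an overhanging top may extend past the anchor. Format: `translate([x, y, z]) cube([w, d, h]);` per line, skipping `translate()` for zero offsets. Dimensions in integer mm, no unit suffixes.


translate([406, 490, 0]) cube([84, 84, 1796]);
translate([1974, 490, 0]) cube([84, 84, 1796]);
translate([490, 490, 247]) cube([1484, 84, 65]);
translate([490, 490, 1506]) cube([1484, 84, 65]);
translate([557, 574, 61]) cube([90, 20, 1722]);
translate([714, 574, 61]) cube([90, 20, 1722]);
translate([871, 574, 61]) cube([90, 20, 1722]);
translate([1028, 574, 61]) cube([90, 20, 1722]);
translate([1185, 574, 61]) cube([90, 20, 1722]);
translate([1342, 574, 61]) cube([90, 20, 1722]);
translate([1499, 574, 61]) cube([90, 20, 1722]);
translate([1656, 574, 61]) cube([90, 20, 1722]);
translate([1813, 574, 61]) cube([90, 20, 1722]);


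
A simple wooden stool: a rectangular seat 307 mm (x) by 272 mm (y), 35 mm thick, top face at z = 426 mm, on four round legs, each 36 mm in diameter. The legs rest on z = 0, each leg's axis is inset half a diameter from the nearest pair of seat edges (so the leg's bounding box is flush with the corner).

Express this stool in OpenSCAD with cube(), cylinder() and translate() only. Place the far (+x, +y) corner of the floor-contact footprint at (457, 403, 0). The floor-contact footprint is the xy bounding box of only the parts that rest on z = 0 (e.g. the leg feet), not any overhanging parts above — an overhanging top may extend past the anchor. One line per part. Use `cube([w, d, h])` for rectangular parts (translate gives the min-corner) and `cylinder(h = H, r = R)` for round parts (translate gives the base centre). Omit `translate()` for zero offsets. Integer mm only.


// leg_h = 426 - 35 = 391
translate([150, 131, 391]) cube([307, 272, 35]);
translate([168, 149, 0]) cylinder(h = 391, r = 18);
translate([439, 149, 0]) cylinder(h = 391, r = 18);
translate([168, 385, 0]) cylinder(h = 391, r = 18);
translate([439, 385, 0]) cylinder(h = 391, r = 18);


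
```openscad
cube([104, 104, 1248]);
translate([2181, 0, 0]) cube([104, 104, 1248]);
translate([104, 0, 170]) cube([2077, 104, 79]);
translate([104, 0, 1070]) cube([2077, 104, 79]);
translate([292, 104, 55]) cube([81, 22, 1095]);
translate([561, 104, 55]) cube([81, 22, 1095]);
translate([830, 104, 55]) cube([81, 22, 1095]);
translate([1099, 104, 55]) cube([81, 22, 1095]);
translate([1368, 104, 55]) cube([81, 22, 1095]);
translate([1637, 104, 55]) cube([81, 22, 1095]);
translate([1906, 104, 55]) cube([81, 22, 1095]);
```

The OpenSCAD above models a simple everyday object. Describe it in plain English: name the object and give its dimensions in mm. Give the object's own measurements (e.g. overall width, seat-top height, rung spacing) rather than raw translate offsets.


A fence section. Two 104×104 mm posts, 1248 mm tall, stand on the floor with a clear span of 2077 mm between their inner faces. Two horizontal rails of 104×79 mm section span the gap between the posts with their undersides at z = 170 mm and z = 1070 mm, flush with the posts' −y face. 7 pickets, each 81 mm wide, 22 mm thick and 1095 mm tall, are fixed to the +y face of the rails with their bottoms at z = 55 mm, spaced across the span with a 188 mm gap after the −x post and between neighbouring pickets, with 194 mm left before the +x post.


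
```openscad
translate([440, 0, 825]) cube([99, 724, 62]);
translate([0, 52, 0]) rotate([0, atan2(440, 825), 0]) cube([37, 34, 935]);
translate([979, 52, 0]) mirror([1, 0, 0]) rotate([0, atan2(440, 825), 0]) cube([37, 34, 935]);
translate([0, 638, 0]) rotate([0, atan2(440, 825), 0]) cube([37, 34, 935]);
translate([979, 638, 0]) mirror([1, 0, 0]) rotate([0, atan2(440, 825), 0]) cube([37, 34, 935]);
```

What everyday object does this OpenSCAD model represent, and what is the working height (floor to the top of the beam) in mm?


A sawhorse. The overall height is 887 mm.

A beam across two mirrored pairs of raked legs — a sawhorse. The beam's underside is at z = 825 (matching the legs' vertical rise in atan2(440, 825)) and the beam is 62 mm tall, so its top is at 825 + 62 = 887 mm. The raked legs top out at the beam's underside, so that is the highest point.


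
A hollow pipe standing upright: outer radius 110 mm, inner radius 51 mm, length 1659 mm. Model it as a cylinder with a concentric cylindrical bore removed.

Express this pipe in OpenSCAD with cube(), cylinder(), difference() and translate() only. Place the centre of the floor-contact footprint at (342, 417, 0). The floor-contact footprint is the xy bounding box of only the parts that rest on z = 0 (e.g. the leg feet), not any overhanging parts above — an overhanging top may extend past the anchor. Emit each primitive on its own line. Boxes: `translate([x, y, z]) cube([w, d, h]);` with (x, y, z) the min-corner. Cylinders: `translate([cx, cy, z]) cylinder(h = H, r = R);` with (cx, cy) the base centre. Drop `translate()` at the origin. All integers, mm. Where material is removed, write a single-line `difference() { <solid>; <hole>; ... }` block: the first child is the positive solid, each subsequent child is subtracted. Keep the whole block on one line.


difference() { translate([342, 417, 0]) cylinder(h = 1659, r = 110); translate([342, 417, 0]) cylinder(h = 1659, r = 51); }


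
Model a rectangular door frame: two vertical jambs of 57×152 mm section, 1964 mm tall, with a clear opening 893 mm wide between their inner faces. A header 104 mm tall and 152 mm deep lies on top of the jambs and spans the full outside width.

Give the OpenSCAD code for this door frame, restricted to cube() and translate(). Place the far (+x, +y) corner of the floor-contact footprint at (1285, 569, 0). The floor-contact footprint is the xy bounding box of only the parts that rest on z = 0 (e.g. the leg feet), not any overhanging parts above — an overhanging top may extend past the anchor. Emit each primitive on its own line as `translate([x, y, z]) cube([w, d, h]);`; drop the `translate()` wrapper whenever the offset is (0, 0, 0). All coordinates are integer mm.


translate([278, 417, 0]) cube([57, 152, 1964]);
translate([1228, 417, 0]) cube([57, 152, 1964]);
translate([278, 417, 1964]) cube([1007, 152, 104]);


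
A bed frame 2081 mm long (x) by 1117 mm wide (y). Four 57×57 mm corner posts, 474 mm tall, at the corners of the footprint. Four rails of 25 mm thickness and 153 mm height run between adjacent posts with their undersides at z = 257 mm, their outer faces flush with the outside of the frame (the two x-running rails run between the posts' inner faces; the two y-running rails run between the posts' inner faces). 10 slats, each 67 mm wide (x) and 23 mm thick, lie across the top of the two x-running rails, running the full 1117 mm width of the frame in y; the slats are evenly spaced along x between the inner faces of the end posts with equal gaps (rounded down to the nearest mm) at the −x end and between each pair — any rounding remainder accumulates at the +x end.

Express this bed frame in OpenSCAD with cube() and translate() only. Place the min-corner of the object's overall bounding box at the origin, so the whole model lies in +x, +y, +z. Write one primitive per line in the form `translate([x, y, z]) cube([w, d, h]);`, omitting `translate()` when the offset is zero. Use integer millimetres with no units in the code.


cube([57, 57, 474]);
translate([0, 1060, 0]) cube([57, 57, 474]);
translate([2024, 0, 0]) cube([57, 57, 474]);
translate([2024, 1060, 0]) cube([57, 57, 474]);
translate([57, 0, 257]) cube([1967, 25, 153]);
translate([57, 1092, 257]) cube([1967, 25, 153]);
translate([0, 57, 257]) cube([25, 1003, 153]);
translate([2056, 57, 257]) cube([25, 1003, 153]);
translate([174, 0, 410]) cube([67, 1117, 23]);
translate([358, 0, 410]) cube([67, 1117, 23]);
translate([542, 0, 410]) cube([67, 1117, 23]);
translate([726, 0, 410]) cube([67, 1117, 23]);
translate([910, 0, 410]) cube([67, 1117, 23]);
translate([1094, 0, 410]) cube([67, 1117, 23]);
translate([1278, 0, 410]) cube([67, 1117, 23]);
translate([1462, 0, 410]) cube([67, 1117, 23]);
translate([1646, 0, 410]) cube([67, 1117, 23]);
translate([1830, 0, 410]) cube([67, 1117, 23]);


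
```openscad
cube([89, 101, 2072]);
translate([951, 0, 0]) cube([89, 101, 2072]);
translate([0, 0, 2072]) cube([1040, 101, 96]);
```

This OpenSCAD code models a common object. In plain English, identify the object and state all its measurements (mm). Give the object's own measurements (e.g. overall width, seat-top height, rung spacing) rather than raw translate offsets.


A door frame. The clear opening is 862 mm wide and 2072 mm high. Two 89 mm wide jambs, 101 mm deep, stand either side of the opening from the floor to the top of the opening. A 96 mm thick head sits across the top of both jambs, spanning the full outside width of the frame.


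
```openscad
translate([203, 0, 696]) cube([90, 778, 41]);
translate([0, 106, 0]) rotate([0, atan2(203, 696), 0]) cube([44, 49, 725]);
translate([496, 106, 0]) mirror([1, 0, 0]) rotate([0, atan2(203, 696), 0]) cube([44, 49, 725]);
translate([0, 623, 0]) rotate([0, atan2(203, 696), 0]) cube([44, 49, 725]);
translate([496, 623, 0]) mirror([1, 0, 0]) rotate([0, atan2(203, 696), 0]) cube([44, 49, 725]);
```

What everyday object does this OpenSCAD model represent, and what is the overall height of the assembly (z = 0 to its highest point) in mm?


A sawhorse. The overall height is 737 mm.

A beam across two mirrored pairs of raked legs — a sawhorse. The beam's underside is at z = 696 (matching the legs' vertical rise in atan2(203, 696)) and the beam is 41 mm tall, so its top is at 696 + 41 = 737 mm. The raked legs top out at the beam's underside, so that is the highest point.


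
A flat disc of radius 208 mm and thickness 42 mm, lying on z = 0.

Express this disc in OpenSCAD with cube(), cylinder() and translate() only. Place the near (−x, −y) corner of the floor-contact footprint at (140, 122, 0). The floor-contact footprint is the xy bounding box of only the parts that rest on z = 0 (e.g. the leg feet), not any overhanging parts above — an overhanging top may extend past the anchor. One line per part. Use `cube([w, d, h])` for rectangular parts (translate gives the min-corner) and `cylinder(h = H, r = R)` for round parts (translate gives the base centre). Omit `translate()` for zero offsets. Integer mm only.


translate([348, 330, 0]) cylinder(h = 42, r = 208);


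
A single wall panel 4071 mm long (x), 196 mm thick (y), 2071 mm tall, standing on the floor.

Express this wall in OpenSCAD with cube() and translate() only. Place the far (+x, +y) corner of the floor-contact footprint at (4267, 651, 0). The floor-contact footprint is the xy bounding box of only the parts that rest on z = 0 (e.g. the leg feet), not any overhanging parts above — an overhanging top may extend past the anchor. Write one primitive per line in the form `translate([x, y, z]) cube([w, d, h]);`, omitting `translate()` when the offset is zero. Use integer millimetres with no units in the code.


translate([196, 455, 0]) cube([4071, 196, 2071]);


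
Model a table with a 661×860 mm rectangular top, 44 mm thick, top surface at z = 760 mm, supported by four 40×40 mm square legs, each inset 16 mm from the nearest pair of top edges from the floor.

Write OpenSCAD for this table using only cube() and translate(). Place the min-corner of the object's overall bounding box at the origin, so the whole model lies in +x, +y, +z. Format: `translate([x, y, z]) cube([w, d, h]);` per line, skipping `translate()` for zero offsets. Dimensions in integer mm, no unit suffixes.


translate([0, 0, 716]) cube([661, 860, 44]);
translate([16, 16, 0]) cube([40, 40, 716]);
translate([605, 16, 0]) cube([40, 40, 716]);
translate([16, 804, 0]) cube([40, 40, 716]);
translate([605, 804, 0]) cube([40, 40, 716]);


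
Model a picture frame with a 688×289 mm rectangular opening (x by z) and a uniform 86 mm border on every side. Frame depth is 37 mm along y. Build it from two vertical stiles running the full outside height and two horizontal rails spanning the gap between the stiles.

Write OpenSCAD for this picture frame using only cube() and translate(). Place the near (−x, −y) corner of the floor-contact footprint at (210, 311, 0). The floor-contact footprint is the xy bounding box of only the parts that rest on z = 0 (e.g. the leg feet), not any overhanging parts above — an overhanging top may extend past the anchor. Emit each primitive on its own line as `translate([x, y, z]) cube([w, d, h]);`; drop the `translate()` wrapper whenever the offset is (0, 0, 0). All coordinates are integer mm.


translate([210, 311, 0]) cube([86, 37, 461]);
translate([984, 311, 0]) cube([86, 37, 461]);
translate([296, 311, 0]) cube([688, 37, 86]);
translate([296, 311, 375]) cube([688, 37, 86]);


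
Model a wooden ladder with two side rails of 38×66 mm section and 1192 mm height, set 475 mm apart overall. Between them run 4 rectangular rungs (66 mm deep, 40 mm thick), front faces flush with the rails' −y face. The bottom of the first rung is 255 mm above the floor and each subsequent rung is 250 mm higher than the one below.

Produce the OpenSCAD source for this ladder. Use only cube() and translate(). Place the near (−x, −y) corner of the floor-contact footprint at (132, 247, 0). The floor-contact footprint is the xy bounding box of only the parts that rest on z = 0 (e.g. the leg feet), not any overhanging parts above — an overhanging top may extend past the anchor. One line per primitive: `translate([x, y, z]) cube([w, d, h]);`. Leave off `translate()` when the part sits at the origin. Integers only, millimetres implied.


// rung span = 475 - 2*38 = 399
// rung[k] z = 255 + k*250
translate([132, 247, 0]) cube([38, 66, 1192]);
translate([569, 247, 0]) cube([38, 66, 1192]);
translate([170, 247, 255]) cube([399, 66, 40]);
translate([170, 247, 505]) cube([399, 66, 40]);
translate([170, 247, 755]) cube([399, 66, 40]);
translate([170, 247, 1005]) cube([399, 66, 40]);


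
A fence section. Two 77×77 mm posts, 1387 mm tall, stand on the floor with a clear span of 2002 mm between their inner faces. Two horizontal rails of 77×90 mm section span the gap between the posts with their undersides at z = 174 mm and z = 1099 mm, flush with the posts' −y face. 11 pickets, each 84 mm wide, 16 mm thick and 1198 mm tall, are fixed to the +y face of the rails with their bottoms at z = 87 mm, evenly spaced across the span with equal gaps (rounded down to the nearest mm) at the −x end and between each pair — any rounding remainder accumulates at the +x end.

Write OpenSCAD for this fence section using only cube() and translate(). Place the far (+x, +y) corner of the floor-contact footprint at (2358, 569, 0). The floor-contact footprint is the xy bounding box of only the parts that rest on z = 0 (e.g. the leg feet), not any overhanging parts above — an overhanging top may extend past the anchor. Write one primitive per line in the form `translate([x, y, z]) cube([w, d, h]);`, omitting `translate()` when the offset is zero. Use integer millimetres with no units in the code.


translate([202, 492, 0]) cube([77, 77, 1387]);
translate([2281, 492, 0]) cube([77, 77, 1387]);
translate([279, 492, 174]) cube([2002, 77, 90]);
translate([279, 492, 1099]) cube([2002, 77, 90]);
translate([368, 569, 87]) cube([84, 16, 1198]);
translate([541, 569, 87]) cube([84, 16, 1198]);
translate([714, 569, 87]) cube([84, 16, 1198]);
translate([887, 569, 87]) cube([84, 16, 1198]);
translate([1060, 569, 87]) cube([84, 16, 1198]);
translate([1233, 569, 87]) cube([84, 16, 1198]);
translate([1406, 569, 87]) cube([84, 16, 1198]);
translate([1579, 569, 87]) cube([84, 16, 1198]);
translate([1752, 569, 87]) cube([84, 16, 1198]);
translate([1925, 569, 87]) cube([84, 16, 1198]);
translate([2098, 569, 87]) cube([84, 16, 1198]);


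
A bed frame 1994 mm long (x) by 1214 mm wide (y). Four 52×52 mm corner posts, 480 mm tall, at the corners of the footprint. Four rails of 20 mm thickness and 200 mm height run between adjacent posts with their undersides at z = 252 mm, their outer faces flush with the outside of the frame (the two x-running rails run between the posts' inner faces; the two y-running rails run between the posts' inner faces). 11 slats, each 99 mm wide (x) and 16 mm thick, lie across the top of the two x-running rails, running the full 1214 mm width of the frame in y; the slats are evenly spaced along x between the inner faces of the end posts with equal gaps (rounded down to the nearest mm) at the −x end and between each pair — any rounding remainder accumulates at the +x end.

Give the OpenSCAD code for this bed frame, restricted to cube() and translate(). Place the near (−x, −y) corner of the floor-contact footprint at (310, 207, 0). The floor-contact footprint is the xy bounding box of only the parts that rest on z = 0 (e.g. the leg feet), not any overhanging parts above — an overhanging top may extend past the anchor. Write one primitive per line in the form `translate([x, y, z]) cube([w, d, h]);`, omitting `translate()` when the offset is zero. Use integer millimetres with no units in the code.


translate([310, 207, 0]) cube([52, 52, 480]);
translate([310, 1369, 0]) cube([52, 52, 480]);
translate([2252, 207, 0]) cube([52, 52, 480]);
translate([2252, 1369, 0]) cube([52, 52, 480]);
translate([362, 207, 252]) cube([1890, 20, 200]);
translate([362, 1401, 252]) cube([1890, 20, 200]);
translate([310, 259, 252]) cube([20, 1110, 200]);
translate([2284, 259, 252]) cube([20, 1110, 200]);
translate([428, 207, 452]) cube([99, 1214, 16]);
translate([593, 207, 452]) cube([99, 1214, 16]);
translate([758, 207, 452]) cube([99, 1214, 16]);
translate([923, 207, 452]) cube([99, 1214, 16]);
translate([1088, 207, 452]) cube([99, 1214, 16]);
translate([1253, 207, 452]) cube([99, 1214, 16]);
translate([1418, 207, 452]) cube([99, 1214, 16]);
translate([1583, 207, 452]) cube([99, 1214, 16]);
translate([1748, 207, 452]) cube([99, 1214, 16]);
translate([1913, 207, 452]) cube([99, 1214, 16]);
translate([2078, 207, 452]) cube([99, 1214, 16]);


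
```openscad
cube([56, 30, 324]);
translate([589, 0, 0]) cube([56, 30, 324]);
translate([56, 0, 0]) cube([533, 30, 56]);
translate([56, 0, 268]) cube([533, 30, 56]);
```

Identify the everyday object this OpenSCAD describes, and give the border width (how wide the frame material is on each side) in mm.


A picture frame. The border width is 56 mm.

Four thin pieces enclosing a rectangular opening — a picture frame. The two full-height stiles are 324 mm tall; the top rail sits at z = 268 and is 56 mm tall, so the border above the opening is 324 − 268 = 56 mm, matching the stile x-width.


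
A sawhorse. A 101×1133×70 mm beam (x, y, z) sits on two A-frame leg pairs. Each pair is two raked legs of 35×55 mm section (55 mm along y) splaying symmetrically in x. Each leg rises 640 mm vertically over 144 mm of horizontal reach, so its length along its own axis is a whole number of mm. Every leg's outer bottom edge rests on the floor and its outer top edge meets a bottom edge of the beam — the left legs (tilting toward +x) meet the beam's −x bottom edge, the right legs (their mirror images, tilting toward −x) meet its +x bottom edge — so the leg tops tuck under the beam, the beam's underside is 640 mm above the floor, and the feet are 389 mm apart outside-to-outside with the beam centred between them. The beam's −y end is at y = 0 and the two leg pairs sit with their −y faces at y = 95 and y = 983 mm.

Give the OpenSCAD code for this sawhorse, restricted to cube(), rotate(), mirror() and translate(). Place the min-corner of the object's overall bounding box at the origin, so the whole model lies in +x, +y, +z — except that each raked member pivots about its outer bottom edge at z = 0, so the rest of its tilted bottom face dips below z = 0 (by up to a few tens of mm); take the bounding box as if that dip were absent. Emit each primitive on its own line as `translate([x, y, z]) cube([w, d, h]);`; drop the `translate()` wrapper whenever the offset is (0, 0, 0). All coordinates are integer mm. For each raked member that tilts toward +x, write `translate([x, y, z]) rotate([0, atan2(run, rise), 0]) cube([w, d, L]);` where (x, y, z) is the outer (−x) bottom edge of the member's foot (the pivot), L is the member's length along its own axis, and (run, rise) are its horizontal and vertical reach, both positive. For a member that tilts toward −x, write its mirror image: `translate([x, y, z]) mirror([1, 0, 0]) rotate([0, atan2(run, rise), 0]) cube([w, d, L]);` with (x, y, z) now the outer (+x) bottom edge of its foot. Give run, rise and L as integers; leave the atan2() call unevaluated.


translate([144, 0, 640]) cube([101, 1133, 70]);
translate([0, 95, 0]) rotate([0, atan2(144, 640), 0]) cube([35, 55, 656]);
translate([389, 95, 0]) mirror([1, 0, 0]) rotate([0, atan2(144, 640), 0]) cube([35, 55, 656]);
translate([0, 983, 0]) rotate([0, atan2(144, 640), 0]) cube([35, 55, 656]);
translate([389, 983, 0]) mirror([1, 0, 0]) rotate([0, atan2(144, 640), 0]) cube([35, 55, 656]);


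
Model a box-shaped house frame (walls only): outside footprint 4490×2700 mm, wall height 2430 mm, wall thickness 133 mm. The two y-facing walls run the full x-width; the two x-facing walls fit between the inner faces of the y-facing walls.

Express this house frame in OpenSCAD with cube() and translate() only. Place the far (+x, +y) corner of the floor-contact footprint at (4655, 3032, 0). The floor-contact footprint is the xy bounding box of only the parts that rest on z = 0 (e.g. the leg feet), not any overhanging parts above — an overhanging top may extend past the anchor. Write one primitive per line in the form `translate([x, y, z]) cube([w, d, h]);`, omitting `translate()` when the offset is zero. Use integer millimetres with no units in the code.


translate([165, 332, 0]) cube([4490, 133, 2430]);
translate([165, 2899, 0]) cube([4490, 133, 2430]);
translate([165, 465, 0]) cube([133, 2434, 2430]);
translate([4522, 465, 0]) cube([133, 2434, 2430]);


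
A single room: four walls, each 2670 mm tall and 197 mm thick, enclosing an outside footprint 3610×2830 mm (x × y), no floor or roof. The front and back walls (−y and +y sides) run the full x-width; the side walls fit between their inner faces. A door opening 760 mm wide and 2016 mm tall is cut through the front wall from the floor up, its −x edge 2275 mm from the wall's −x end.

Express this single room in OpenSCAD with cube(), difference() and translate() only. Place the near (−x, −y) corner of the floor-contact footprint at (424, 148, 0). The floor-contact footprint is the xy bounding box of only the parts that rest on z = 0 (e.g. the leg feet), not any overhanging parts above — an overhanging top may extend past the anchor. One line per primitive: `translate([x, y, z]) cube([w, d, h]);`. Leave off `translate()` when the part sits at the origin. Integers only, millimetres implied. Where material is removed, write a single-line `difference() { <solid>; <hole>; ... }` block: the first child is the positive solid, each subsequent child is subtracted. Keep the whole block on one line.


difference() { translate([424, 148, 0]) cube([3610, 197, 2670]); translate([2699, 148, 0]) cube([760, 197, 2016]); }
translate([424, 2781, 0]) cube([3610, 197, 2670]);
translate([424, 345, 0]) cube([197, 2436, 2670]);
translate([3837, 345, 0]) cube([197, 2436, 2670]);


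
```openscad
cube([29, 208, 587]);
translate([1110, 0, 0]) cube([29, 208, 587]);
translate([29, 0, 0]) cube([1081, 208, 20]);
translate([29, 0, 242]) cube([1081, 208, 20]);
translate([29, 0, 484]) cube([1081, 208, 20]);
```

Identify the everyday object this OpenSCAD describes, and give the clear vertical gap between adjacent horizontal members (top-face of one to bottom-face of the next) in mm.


A bookshelf. The clear shelf gap is 222 mm.

Two tall side panels with 3 horizontal boards between them — a bookshelf. The first two shelf undersides are at z = 0 and z = 242; with shelf thickness 20, the clear gap is 242 − 0 − 20 = 222 mm.


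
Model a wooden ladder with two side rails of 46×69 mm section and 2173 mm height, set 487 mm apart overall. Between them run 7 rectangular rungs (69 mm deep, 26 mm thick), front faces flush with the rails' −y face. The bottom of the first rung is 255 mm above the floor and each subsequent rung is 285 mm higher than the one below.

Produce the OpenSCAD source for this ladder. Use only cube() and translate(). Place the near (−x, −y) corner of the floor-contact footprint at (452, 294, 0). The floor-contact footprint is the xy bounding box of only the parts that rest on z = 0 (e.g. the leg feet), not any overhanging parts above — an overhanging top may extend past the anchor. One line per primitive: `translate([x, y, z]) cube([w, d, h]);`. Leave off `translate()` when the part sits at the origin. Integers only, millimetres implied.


// rung span = 487 - 2*46 = 395
// rung[k] z = 255 + k*285
translate([452, 294, 0]) cube([46, 69, 2173]);
translate([893, 294, 0]) cube([46, 69, 2173]);
translate([498, 294, 255]) cube([395, 69, 26]);
translate([498, 294, 540]) cube([395, 69, 26]);
translate([498, 294, 825]) cube([395, 69, 26]);
translate([498, 294, 1110]) cube([395, 69, 26]);
translate([498, 294, 1395]) cube([395, 69, 26]);
translate([498, 294, 1680]) cube([395, 69, 26]);
translate([498, 294, 1965]) cube([395, 69, 26]);


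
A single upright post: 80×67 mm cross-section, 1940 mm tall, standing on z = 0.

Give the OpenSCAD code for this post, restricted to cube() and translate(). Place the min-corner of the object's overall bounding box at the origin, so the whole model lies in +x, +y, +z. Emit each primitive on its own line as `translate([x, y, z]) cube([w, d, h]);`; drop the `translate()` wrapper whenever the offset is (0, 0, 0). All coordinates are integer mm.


cube([80, 67, 1940]);


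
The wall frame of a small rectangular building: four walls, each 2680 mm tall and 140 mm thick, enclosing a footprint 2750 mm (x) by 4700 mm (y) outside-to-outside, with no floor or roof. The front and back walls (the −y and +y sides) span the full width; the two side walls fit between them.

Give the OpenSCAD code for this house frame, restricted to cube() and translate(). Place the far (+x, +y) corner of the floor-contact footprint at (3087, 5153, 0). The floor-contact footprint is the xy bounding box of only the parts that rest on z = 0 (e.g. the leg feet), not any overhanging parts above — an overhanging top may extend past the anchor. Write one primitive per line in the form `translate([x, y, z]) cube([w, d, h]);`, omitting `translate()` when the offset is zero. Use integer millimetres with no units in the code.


translate([337, 453, 0]) cube([2750, 140, 2680]);
translate([337, 5013, 0]) cube([2750, 140, 2680]);
translate([337, 593, 0]) cube([140, 4420, 2680]);
translate([2947, 593, 0]) cube([140, 4420, 2680]);


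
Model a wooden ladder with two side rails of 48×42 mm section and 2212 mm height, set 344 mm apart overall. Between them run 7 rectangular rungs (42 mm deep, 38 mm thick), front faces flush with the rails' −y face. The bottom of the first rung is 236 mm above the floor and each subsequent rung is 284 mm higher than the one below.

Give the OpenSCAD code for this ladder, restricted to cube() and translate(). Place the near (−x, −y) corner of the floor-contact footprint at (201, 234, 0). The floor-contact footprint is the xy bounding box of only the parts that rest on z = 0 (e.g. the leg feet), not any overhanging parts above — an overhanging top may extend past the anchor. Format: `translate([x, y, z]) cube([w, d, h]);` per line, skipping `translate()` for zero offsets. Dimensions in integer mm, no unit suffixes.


// rung span = 344 - 2*48 = 248
// rung[k] z = 236 + k*284
translate([201, 234, 0]) cube([48, 42, 2212]);
translate([497, 234, 0]) cube([48, 42, 2212]);
translate([249, 234, 236]) cube([248, 42, 38]);
translate([249, 234, 520]) cube([248, 42, 38]);
translate([249, 234, 804]) cube([248, 42, 38]);
translate([249, 234, 1088]) cube([248, 42, 38]);
translate([249, 234, 1372]) cube([248, 42, 38]);
translate([249, 234, 1656]) cube([248, 42, 38]);
translate([249, 234, 1940]) cube([248, 42, 38]);


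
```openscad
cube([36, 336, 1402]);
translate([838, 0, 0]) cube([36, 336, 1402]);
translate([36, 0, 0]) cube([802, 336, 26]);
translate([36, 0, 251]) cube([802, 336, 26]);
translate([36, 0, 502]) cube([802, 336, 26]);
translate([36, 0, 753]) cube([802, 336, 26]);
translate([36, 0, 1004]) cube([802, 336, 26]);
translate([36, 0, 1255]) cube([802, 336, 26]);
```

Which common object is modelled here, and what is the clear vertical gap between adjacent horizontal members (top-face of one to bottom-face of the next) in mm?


A bookshelf. The clear shelf gap is 225 mm.

Two tall side panels with 6 horizontal boards between them — a bookshelf. The first two shelf undersides are at z = 0 and z = 251; with shelf thickness 26, the clear gap is 251 − 0 − 26 = 225 mm.


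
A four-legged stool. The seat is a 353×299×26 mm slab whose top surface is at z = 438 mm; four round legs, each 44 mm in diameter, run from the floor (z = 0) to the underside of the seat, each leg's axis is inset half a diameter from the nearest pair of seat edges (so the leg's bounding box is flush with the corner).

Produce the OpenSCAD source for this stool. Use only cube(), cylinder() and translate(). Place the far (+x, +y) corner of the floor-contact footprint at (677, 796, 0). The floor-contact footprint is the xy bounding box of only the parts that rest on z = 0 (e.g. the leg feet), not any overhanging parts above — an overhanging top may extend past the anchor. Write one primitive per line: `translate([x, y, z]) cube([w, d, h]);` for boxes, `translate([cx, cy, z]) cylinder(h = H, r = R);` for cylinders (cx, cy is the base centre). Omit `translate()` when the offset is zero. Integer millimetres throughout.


// leg_h = 438 - 26 = 412
translate([324, 497, 412]) cube([353, 299, 26]);
translate([346, 519, 0]) cylinder(h = 412, r = 22);
translate([655, 519, 0]) cylinder(h = 412, r = 22);
translate([346, 774, 0]) cylinder(h = 412, r = 22);
translate([655, 774, 0]) cylinder(h = 412, r = 22);


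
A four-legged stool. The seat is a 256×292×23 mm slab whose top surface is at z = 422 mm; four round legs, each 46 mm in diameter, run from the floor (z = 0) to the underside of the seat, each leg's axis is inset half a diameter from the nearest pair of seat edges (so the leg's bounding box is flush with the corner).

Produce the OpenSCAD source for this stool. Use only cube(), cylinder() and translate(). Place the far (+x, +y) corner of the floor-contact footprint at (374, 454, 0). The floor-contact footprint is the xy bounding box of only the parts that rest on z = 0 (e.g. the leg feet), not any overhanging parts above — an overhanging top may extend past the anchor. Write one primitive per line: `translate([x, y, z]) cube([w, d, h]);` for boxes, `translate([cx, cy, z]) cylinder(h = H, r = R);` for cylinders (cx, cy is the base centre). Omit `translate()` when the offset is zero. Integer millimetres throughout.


translate([118, 162, 399]) cube([256, 292, 23]);
translate([141, 185, 0]) cylinder(h = 399, r = 23);
translate([351, 185, 0]) cylinder(h = 399, r = 23);
translate([141, 431, 0]) cylinder(h = 399, r = 23);
translate([351, 431, 0]) cylinder(h = 399, r = 23);


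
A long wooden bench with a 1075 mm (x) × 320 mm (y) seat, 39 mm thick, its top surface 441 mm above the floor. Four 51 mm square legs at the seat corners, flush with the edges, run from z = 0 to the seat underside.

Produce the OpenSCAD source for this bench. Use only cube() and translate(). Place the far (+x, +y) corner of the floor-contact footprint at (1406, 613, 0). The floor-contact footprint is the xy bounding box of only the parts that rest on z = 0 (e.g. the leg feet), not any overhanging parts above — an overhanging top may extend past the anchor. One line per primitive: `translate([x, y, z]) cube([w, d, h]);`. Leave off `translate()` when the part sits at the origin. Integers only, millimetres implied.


translate([331, 293, 402]) cube([1075, 320, 39]);
translate([331, 293, 0]) cube([51, 51, 402]);
translate([331, 562, 0]) cube([51, 51, 402]);
translate([1355, 293, 0]) cube([51, 51, 402]);
translate([1355, 562, 0]) cube([51, 51, 402]);


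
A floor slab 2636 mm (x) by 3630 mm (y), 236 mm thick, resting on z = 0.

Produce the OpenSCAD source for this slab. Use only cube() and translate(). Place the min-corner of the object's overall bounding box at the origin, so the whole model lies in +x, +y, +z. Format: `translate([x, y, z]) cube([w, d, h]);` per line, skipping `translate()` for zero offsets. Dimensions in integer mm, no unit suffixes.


cube([2636, 3630, 236]);


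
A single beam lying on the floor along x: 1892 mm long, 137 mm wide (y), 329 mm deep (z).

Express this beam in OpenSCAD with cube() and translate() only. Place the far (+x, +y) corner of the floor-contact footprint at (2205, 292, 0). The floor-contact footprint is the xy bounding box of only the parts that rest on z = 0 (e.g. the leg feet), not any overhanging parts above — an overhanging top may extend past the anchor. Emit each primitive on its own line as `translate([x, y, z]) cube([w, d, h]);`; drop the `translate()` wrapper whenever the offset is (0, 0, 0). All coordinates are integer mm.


translate([313, 155, 0]) cube([1892, 137, 329]);


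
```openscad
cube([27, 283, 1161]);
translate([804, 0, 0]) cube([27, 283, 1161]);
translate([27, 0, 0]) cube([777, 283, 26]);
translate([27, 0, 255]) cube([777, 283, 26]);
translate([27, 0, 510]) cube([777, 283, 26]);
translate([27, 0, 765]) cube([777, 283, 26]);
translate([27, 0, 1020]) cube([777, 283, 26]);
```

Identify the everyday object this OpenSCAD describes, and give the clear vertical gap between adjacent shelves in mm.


A bookshelf. The clear shelf gap is 229 mm.

Two tall side panels with 5 horizontal boards between them — a bookshelf. The first two shelf undersides are at z = 0 and z = 255; with shelf thickness 26, the clear gap is 255 − 0 − 26 = 229 mm.


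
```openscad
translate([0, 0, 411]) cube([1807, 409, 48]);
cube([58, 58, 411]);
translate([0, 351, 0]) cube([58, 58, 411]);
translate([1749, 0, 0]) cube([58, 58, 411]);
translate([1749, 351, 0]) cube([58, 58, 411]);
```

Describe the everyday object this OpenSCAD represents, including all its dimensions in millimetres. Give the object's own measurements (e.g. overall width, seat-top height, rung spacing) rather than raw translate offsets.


A bench: a 1807×409 mm seat slab, 48 mm thick, top at z = 459 mm, on four 58×58 mm square legs flush with the seat corners and standing on z = 0.


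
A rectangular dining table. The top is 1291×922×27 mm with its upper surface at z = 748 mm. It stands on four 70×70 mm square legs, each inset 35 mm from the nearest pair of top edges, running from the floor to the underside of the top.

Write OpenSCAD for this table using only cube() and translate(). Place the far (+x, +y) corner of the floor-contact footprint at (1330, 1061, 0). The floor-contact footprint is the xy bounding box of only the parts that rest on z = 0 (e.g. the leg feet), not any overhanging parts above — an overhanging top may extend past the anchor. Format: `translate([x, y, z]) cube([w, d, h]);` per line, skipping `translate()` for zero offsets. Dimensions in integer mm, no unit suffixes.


translate([74, 174, 721]) cube([1291, 922, 27]);
translate([109, 209, 0]) cube([70, 70, 721]);
translate([1260, 209, 0]) cube([70, 70, 721]);
translate([109, 991, 0]) cube([70, 70, 721]);
translate([1260, 991, 0]) cube([70, 70, 721]);


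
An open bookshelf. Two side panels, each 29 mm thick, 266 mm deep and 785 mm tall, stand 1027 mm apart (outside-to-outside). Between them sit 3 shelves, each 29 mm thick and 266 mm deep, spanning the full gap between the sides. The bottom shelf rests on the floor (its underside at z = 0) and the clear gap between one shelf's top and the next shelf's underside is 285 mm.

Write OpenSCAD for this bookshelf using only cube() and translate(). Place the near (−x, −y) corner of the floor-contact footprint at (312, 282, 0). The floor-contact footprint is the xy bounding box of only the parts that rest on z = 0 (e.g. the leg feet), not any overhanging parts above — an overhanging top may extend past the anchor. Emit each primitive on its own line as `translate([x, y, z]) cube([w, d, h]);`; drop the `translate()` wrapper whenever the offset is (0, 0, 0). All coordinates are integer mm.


translate([312, 282, 0]) cube([29, 266, 785]);
translate([1310, 282, 0]) cube([29, 266, 785]);
translate([341, 282, 0]) cube([969, 266, 29]);
translate([341, 282, 314]) cube([969, 266, 29]);
translate([341, 282, 628]) cube([969, 266, 29]);


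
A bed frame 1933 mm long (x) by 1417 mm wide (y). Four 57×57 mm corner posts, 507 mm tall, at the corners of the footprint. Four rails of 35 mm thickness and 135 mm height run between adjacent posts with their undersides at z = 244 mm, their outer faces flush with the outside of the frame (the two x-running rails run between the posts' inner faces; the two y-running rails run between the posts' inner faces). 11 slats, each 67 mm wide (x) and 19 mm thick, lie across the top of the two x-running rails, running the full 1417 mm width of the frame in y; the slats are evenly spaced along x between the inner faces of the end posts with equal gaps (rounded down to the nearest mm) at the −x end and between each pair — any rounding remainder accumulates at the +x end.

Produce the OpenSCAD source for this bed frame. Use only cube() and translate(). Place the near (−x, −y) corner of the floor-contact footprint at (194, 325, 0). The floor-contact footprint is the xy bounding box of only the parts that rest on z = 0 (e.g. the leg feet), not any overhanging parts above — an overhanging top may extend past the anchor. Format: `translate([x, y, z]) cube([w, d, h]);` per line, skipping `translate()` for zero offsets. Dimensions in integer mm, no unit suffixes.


translate([194, 325, 0]) cube([57, 57, 507]);
translate([194, 1685, 0]) cube([57, 57, 507]);
translate([2070, 325, 0]) cube([57, 57, 507]);
translate([2070, 1685, 0]) cube([57, 57, 507]);
translate([251, 325, 244]) cube([1819, 35, 135]);
translate([251, 1707, 244]) cube([1819, 35, 135]);
translate([194, 382, 244]) cube([35, 1303, 135]);
translate([2092, 382, 244]) cube([35, 1303, 135]);
translate([341, 325, 379]) cube([67, 1417, 19]);
translate([498, 325, 379]) cube([67, 1417, 19]);
translate([655, 325, 379]) cube([67, 1417, 19]);
translate([812, 325, 379]) cube([67, 1417, 19]);
translate([969, 325, 379]) cube([67, 1417, 19]);
translate([1126, 325, 379]) cube([67, 1417, 19]);
translate([1283, 325, 379]) cube([67, 1417, 19]);
translate([1440, 325, 379]) cube([67, 1417, 19]);
translate([1597, 325, 379]) cube([67, 1417, 19]);
translate([1754, 325, 379]) cube([67, 1417, 19]);
translate([1911, 325, 379]) cube([67, 1417, 19]);


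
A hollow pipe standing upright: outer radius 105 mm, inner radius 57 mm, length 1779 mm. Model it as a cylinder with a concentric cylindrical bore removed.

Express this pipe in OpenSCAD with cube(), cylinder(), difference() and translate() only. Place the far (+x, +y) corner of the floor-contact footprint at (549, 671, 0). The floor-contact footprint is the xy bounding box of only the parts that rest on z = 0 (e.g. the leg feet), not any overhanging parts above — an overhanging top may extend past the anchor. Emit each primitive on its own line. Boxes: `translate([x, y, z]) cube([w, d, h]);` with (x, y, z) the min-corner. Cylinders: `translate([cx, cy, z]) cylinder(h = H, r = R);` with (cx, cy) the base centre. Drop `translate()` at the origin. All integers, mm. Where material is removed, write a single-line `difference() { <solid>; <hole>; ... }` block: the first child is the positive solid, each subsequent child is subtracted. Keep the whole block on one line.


difference() { translate([444, 566, 0]) cylinder(h = 1779, r = 105); translate([444, 566, 0]) cylinder(h = 1779, r = 57); }
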